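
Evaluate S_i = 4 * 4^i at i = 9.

S_9 = 4 * 4^9 = 4 * 262144 = 1048576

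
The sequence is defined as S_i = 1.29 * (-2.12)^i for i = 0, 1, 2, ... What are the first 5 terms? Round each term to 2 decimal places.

This is a geometric sequence.
i=0: S_0 = 1.29 * (-2.12)^0 = 1.29
i=1: S_1 = 1.29 * (-2.12)^1 ≈ -2.73
i=2: S_2 = 1.29 * (-2.12)^2 ≈ 5.8
i=3: S_3 = 1.29 * (-2.12)^3 ≈ -12.29
i=4: S_4 = 1.29 * (-2.12)^4 ≈ 26.06
The first 5 terms are: [1.29, -2.73, 5.8, -12.29, 26.06]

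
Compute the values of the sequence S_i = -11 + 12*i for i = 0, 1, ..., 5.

This is an arithmetic sequence.
i=0: S_0 = -11 + 12*0 = -11
i=1: S_1 = -11 + 12*1 = 1
i=2: S_2 = -11 + 12*2 = 13
i=3: S_3 = -11 + 12*3 = 25
i=4: S_4 = -11 + 12*4 = 37
i=5: S_5 = -11 + 12*5 = 49
The first 6 terms are: [-11, 1, 13, 25, 37, 49]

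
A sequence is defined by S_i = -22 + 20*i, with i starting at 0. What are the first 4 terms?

This is an arithmetic sequence.
i=0: S_0 = -22 + 20*0 = -22
i=1: S_1 = -22 + 20*1 = -2
i=2: S_2 = -22 + 20*2 = 18
i=3: S_3 = -22 + 20*3 = 38
The first 4 terms are: [-22, -2, 18, 38]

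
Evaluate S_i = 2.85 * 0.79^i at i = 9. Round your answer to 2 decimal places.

S_9 = 2.85 * 0.79^9 ≈ 2.85 * 0.1199 ≈ 0.34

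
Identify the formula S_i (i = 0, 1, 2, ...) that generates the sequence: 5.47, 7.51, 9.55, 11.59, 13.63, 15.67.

Check differences: 7.51 - 5.47 = 2.04
9.55 - 7.51 = 2.04
Common difference d = 2.04.
First term a = 5.47.
Formula: S_i = 5.47 + 2.04*i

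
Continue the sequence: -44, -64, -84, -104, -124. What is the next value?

Differences: -64 - -44 = -20
This is an arithmetic sequence with common difference d = -20.
Next term = -124 + -20 = -144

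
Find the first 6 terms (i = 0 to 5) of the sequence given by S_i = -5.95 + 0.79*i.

This is an arithmetic sequence.
i=0: S_0 = -5.95 + 0.79*0 = -5.95
i=1: S_1 = -5.95 + 0.79*1 = -5.16
i=2: S_2 = -5.95 + 0.79*2 = -4.37
i=3: S_3 = -5.95 + 0.79*3 = -3.58
i=4: S_4 = -5.95 + 0.79*4 = -2.79
i=5: S_5 = -5.95 + 0.79*5 = -2.0
The first 6 terms are: [-5.95, -5.16, -4.37, -3.58, -2.79, -2.0]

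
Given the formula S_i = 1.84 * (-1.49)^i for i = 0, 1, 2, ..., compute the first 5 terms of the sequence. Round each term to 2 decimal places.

This is a geometric sequence.
i=0: S_0 = 1.84 * (-1.49)^0 = 1.84
i=1: S_1 = 1.84 * (-1.49)^1 ≈ -2.74
i=2: S_2 = 1.84 * (-1.49)^2 ≈ 4.08
i=3: S_3 = 1.84 * (-1.49)^3 ≈ -6.09
i=4: S_4 = 1.84 * (-1.49)^4 ≈ 9.07
The first 5 terms are: [1.84, -2.74, 4.08, -6.09, 9.07]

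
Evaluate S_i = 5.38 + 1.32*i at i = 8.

S_8 = 5.38 + 1.32*8 = 5.38 + 10.56 = 15.94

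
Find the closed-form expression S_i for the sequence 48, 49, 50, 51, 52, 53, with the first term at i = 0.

Check differences: 49 - 48 = 1
50 - 49 = 1
Common difference d = 1.
First term a = 48.
Formula: S_i = 48 + 1*i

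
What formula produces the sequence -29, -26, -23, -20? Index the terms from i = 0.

Check differences: -26 - -29 = 3
-23 - -26 = 3
Common difference d = 3.
First term a = -29.
Formula: S_i = -29 + 3*i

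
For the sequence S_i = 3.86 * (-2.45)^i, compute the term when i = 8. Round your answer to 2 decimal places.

S_8 = 3.86 * (-2.45)^8 ≈ 3.86 * 1298.1614 ≈ 5010.9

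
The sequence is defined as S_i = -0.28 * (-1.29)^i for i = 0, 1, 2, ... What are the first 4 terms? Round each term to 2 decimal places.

This is a geometric sequence.
i=0: S_0 = -0.28 * (-1.29)^0 = -0.28
i=1: S_1 = -0.28 * (-1.29)^1 ≈ 0.36
i=2: S_2 = -0.28 * (-1.29)^2 ≈ -0.47
i=3: S_3 = -0.28 * (-1.29)^3 ≈ 0.6
The first 4 terms are: [-0.28, 0.36, -0.47, 0.6]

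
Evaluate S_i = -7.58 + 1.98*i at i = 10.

S_10 = -7.58 + 1.98*10 = -7.58 + 19.8 = 12.22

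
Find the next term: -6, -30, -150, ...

Ratios: -30 / -6 = 5.0
This is a geometric sequence with common ratio r = 5.
Next term = -150 * 5 = -750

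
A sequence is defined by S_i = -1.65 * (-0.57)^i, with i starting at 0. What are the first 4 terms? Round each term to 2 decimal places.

This is a geometric sequence.
i=0: S_0 = -1.65 * (-0.57)^0 = -1.65
i=1: S_1 = -1.65 * (-0.57)^1 ≈ 0.94
i=2: S_2 = -1.65 * (-0.57)^2 ≈ -0.54
i=3: S_3 = -1.65 * (-0.57)^3 ≈ 0.31
The first 4 terms are: [-1.65, 0.94, -0.54, 0.31]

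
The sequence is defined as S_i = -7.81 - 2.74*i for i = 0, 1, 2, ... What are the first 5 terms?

This is an arithmetic sequence.
i=0: S_0 = -7.81 + -2.74*0 = -7.81
i=1: S_1 = -7.81 + -2.74*1 = -10.55
i=2: S_2 = -7.81 + -2.74*2 = -13.29
i=3: S_3 = -7.81 + -2.74*3 = -16.03
i=4: S_4 = -7.81 + -2.74*4 = -18.77
The first 5 terms are: [-7.81, -10.55, -13.29, -16.03, -18.77]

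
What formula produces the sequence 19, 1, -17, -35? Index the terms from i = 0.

Check differences: 1 - 19 = -18
-17 - 1 = -18
Common difference d = -18.
First term a = 19.
Formula: S_i = 19 - 18*i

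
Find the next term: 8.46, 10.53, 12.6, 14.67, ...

Differences: 10.53 - 8.46 = 2.07
This is an arithmetic sequence with common difference d = 2.07.
Next term = 14.67 + 2.07 = 16.74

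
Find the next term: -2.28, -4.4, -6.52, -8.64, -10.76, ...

Differences: -4.4 - -2.28 = -2.12
This is an arithmetic sequence with common difference d = -2.12.
Next term = -10.76 + -2.12 = -12.88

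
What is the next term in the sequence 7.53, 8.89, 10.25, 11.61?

Differences: 8.89 - 7.53 = 1.36
This is an arithmetic sequence with common difference d = 1.36.
Next term = 11.61 + 1.36 = 12.97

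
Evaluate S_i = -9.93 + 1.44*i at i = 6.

S_6 = -9.93 + 1.44*6 = -9.93 + 8.64 = -1.29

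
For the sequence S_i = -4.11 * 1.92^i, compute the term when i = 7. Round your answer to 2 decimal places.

S_7 = -4.11 * 1.92^7 ≈ -4.11 * 96.1853 ≈ -395.32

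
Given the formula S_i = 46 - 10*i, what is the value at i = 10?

S_10 = 46 + -10*10 = 46 + -100 = -54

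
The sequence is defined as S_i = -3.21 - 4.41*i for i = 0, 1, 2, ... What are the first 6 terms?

This is an arithmetic sequence.
i=0: S_0 = -3.21 + -4.41*0 = -3.21
i=1: S_1 = -3.21 + -4.41*1 = -7.62
i=2: S_2 = -3.21 + -4.41*2 = -12.03
i=3: S_3 = -3.21 + -4.41*3 = -16.44
i=4: S_4 = -3.21 + -4.41*4 = -20.85
i=5: S_5 = -3.21 + -4.41*5 = -25.26
The first 6 terms are: [-3.21, -7.62, -12.03, -16.44, -20.85, -25.26]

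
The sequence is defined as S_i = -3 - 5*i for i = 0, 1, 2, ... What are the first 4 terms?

This is an arithmetic sequence.
i=0: S_0 = -3 + -5*0 = -3
i=1: S_1 = -3 + -5*1 = -8
i=2: S_2 = -3 + -5*2 = -13
i=3: S_3 = -3 + -5*3 = -18
The first 4 terms are: [-3, -8, -13, -18]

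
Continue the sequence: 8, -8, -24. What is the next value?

Differences: -8 - 8 = -16
This is an arithmetic sequence with common difference d = -16.
Next term = -24 + -16 = -40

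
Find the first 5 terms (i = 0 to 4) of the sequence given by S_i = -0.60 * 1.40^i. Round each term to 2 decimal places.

This is a geometric sequence.
i=0: S_0 = -0.6 * 1.4^0 = -0.6
i=1: S_1 = -0.6 * 1.4^1 = -0.84
i=2: S_2 = -0.6 * 1.4^2 ≈ -1.18
i=3: S_3 = -0.6 * 1.4^3 ≈ -1.65
i=4: S_4 = -0.6 * 1.4^4 ≈ -2.3
The first 5 terms are: [-0.6, -0.84, -1.18, -1.65, -2.3]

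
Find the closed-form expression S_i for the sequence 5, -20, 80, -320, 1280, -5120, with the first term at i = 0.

Check ratios: -20 / 5 = -4.0
Common ratio r = -4.
First term a = 5.
Formula: S_i = 5 * (-4)^i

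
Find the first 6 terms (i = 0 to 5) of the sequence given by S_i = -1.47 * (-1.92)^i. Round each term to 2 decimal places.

This is a geometric sequence.
i=0: S_0 = -1.47 * (-1.92)^0 = -1.47
i=1: S_1 = -1.47 * (-1.92)^1 ≈ 2.82
i=2: S_2 = -1.47 * (-1.92)^2 ≈ -5.42
i=3: S_3 = -1.47 * (-1.92)^3 ≈ 10.4
i=4: S_4 = -1.47 * (-1.92)^4 ≈ -19.98
i=5: S_5 = -1.47 * (-1.92)^5 ≈ 38.36
The first 6 terms are: [-1.47, 2.82, -5.42, 10.4, -19.98, 38.36]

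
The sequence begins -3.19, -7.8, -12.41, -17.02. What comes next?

Differences: -7.8 - -3.19 = -4.61
This is an arithmetic sequence with common difference d = -4.61.
Next term = -17.02 + -4.61 = -21.63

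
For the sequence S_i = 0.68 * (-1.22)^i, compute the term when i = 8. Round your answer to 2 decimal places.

S_8 = 0.68 * (-1.22)^8 ≈ 0.68 * 4.9077 ≈ 3.34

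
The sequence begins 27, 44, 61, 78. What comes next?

Differences: 44 - 27 = 17
This is an arithmetic sequence with common difference d = 17.
Next term = 78 + 17 = 95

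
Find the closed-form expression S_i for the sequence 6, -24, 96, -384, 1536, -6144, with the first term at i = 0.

Check ratios: -24 / 6 = -4.0
Common ratio r = -4.
First term a = 6.
Formula: S_i = 6 * (-4)^i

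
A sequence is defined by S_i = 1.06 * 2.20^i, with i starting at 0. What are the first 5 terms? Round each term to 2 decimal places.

This is a geometric sequence.
i=0: S_0 = 1.06 * 2.2^0 = 1.06
i=1: S_1 = 1.06 * 2.2^1 ≈ 2.33
i=2: S_2 = 1.06 * 2.2^2 ≈ 5.13
i=3: S_3 = 1.06 * 2.2^3 ≈ 11.29
i=4: S_4 = 1.06 * 2.2^4 ≈ 24.83
The first 5 terms are: [1.06, 2.33, 5.13, 11.29, 24.83]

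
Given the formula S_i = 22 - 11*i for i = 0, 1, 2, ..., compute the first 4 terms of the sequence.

This is an arithmetic sequence.
i=0: S_0 = 22 + -11*0 = 22
i=1: S_1 = 22 + -11*1 = 11
i=2: S_2 = 22 + -11*2 = 0
i=3: S_3 = 22 + -11*3 = -11
The first 4 terms are: [22, 11, 0, -11]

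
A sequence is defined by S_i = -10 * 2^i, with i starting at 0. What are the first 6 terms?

This is a geometric sequence.
i=0: S_0 = -10 * 2^0 = -10
i=1: S_1 = -10 * 2^1 = -20
i=2: S_2 = -10 * 2^2 = -40
i=3: S_3 = -10 * 2^3 = -80
i=4: S_4 = -10 * 2^4 = -160
i=5: S_5 = -10 * 2^5 = -320
The first 6 terms are: [-10, -20, -40, -80, -160, -320]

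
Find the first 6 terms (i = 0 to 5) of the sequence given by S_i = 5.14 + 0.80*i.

This is an arithmetic sequence.
i=0: S_0 = 5.14 + 0.8*0 = 5.14
i=1: S_1 = 5.14 + 0.8*1 = 5.94
i=2: S_2 = 5.14 + 0.8*2 = 6.74
i=3: S_3 = 5.14 + 0.8*3 = 7.54
i=4: S_4 = 5.14 + 0.8*4 = 8.34
i=5: S_5 = 5.14 + 0.8*5 = 9.14
The first 6 terms are: [5.14, 5.94, 6.74, 7.54, 8.34, 9.14]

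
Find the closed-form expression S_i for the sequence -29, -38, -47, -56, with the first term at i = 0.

Check differences: -38 - -29 = -9
-47 - -38 = -9
Common difference d = -9.
First term a = -29.
Formula: S_i = -29 - 9*i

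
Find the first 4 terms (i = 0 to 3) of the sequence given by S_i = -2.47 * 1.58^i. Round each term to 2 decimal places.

This is a geometric sequence.
i=0: S_0 = -2.47 * 1.58^0 = -2.47
i=1: S_1 = -2.47 * 1.58^1 ≈ -3.9
i=2: S_2 = -2.47 * 1.58^2 ≈ -6.17
i=3: S_3 = -2.47 * 1.58^3 ≈ -9.74
The first 4 terms are: [-2.47, -3.9, -6.17, -9.74]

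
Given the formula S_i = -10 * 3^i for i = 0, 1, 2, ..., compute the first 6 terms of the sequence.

This is a geometric sequence.
i=0: S_0 = -10 * 3^0 = -10
i=1: S_1 = -10 * 3^1 = -30
i=2: S_2 = -10 * 3^2 = -90
i=3: S_3 = -10 * 3^3 = -270
i=4: S_4 = -10 * 3^4 = -810
i=5: S_5 = -10 * 3^5 = -2430
The first 6 terms are: [-10, -30, -90, -270, -810, -2430]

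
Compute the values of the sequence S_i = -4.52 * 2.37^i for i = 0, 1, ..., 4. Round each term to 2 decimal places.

This is a geometric sequence.
i=0: S_0 = -4.52 * 2.37^0 = -4.52
i=1: S_1 = -4.52 * 2.37^1 ≈ -10.71
i=2: S_2 = -4.52 * 2.37^2 ≈ -25.39
i=3: S_3 = -4.52 * 2.37^3 ≈ -60.17
i=4: S_4 = -4.52 * 2.37^4 ≈ -142.6
The first 5 terms are: [-4.52, -10.71, -25.39, -60.17, -142.6]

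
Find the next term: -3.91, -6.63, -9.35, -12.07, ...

Differences: -6.63 - -3.91 = -2.72
This is an arithmetic sequence with common difference d = -2.72.
Next term = -12.07 + -2.72 = -14.79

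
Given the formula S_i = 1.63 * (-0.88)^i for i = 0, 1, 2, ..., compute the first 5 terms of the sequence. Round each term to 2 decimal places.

This is a geometric sequence.
i=0: S_0 = 1.63 * (-0.88)^0 = 1.63
i=1: S_1 = 1.63 * (-0.88)^1 ≈ -1.43
i=2: S_2 = 1.63 * (-0.88)^2 ≈ 1.26
i=3: S_3 = 1.63 * (-0.88)^3 ≈ -1.11
i=4: S_4 = 1.63 * (-0.88)^4 ≈ 0.98
The first 5 terms are: [1.63, -1.43, 1.26, -1.11, 0.98]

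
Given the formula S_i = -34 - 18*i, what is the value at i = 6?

S_6 = -34 + -18*6 = -34 + -108 = -142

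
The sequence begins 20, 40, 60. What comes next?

Differences: 40 - 20 = 20
This is an arithmetic sequence with common difference d = 20.
Next term = 60 + 20 = 80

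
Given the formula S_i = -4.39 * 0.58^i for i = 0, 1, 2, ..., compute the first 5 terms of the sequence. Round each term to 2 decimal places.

This is a geometric sequence.
i=0: S_0 = -4.39 * 0.58^0 = -4.39
i=1: S_1 = -4.39 * 0.58^1 ≈ -2.55
i=2: S_2 = -4.39 * 0.58^2 ≈ -1.48
i=3: S_3 = -4.39 * 0.58^3 ≈ -0.86
i=4: S_4 = -4.39 * 0.58^4 ≈ -0.5
The first 5 terms are: [-4.39, -2.55, -1.48, -0.86, -0.5]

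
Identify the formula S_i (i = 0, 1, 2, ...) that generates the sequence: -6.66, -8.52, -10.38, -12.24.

Check differences: -8.52 - -6.66 = -1.86
-10.38 - -8.52 = -1.86
Common difference d = -1.86.
First term a = -6.66.
Formula: S_i = -6.66 - 1.86*i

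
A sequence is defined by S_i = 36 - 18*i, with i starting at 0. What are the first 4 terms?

This is an arithmetic sequence.
i=0: S_0 = 36 + -18*0 = 36
i=1: S_1 = 36 + -18*1 = 18
i=2: S_2 = 36 + -18*2 = 0
i=3: S_3 = 36 + -18*3 = -18
The first 4 terms are: [36, 18, 0, -18]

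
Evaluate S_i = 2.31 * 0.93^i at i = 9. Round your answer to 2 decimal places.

S_9 = 2.31 * 0.93^9 ≈ 2.31 * 0.5204 ≈ 1.2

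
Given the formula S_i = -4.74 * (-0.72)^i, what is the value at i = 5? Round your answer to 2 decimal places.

S_5 = -4.74 * (-0.72)^5 ≈ -4.74 * -0.1935 ≈ 0.92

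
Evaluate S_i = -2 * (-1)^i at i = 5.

S_5 = -2 * (-1)^5 = -2 * -1 = 2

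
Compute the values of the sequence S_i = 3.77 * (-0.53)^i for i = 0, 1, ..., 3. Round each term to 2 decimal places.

This is a geometric sequence.
i=0: S_0 = 3.77 * (-0.53)^0 = 3.77
i=1: S_1 = 3.77 * (-0.53)^1 ≈ -2.0
i=2: S_2 = 3.77 * (-0.53)^2 ≈ 1.06
i=3: S_3 = 3.77 * (-0.53)^3 ≈ -0.56
The first 4 terms are: [3.77, -2.0, 1.06, -0.56]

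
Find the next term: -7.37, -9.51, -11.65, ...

Differences: -9.51 - -7.37 = -2.14
This is an arithmetic sequence with common difference d = -2.14.
Next term = -11.65 + -2.14 = -13.79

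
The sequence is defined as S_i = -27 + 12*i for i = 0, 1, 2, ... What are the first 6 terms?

This is an arithmetic sequence.
i=0: S_0 = -27 + 12*0 = -27
i=1: S_1 = -27 + 12*1 = -15
i=2: S_2 = -27 + 12*2 = -3
i=3: S_3 = -27 + 12*3 = 9
i=4: S_4 = -27 + 12*4 = 21
i=5: S_5 = -27 + 12*5 = 33
The first 6 terms are: [-27, -15, -3, 9, 21, 33]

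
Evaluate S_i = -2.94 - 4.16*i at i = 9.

S_9 = -2.94 + -4.16*9 = -2.94 + -37.44 = -40.38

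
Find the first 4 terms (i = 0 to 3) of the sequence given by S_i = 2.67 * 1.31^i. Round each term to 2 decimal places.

This is a geometric sequence.
i=0: S_0 = 2.67 * 1.31^0 = 2.67
i=1: S_1 = 2.67 * 1.31^1 ≈ 3.5
i=2: S_2 = 2.67 * 1.31^2 ≈ 4.58
i=3: S_3 = 2.67 * 1.31^3 ≈ 6.0
The first 4 terms are: [2.67, 3.5, 4.58, 6.0]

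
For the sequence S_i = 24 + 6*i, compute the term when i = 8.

S_8 = 24 + 6*8 = 24 + 48 = 72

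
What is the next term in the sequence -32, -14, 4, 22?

Differences: -14 - -32 = 18
This is an arithmetic sequence with common difference d = 18.
Next term = 22 + 18 = 40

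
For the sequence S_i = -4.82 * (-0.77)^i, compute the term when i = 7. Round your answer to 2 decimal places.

S_7 = -4.82 * (-0.77)^7 ≈ -4.82 * -0.1605 ≈ 0.77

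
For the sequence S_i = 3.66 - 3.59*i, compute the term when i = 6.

S_6 = 3.66 + -3.59*6 = 3.66 + -21.54 = -17.88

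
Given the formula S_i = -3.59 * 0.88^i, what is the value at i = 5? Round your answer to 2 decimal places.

S_5 = -3.59 * 0.88^5 ≈ -3.59 * 0.5277 ≈ -1.89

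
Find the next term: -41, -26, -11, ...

Differences: -26 - -41 = 15
This is an arithmetic sequence with common difference d = 15.
Next term = -11 + 15 = 4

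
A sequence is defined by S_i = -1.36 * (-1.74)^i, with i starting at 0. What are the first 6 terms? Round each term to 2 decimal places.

This is a geometric sequence.
i=0: S_0 = -1.36 * (-1.74)^0 = -1.36
i=1: S_1 = -1.36 * (-1.74)^1 ≈ 2.37
i=2: S_2 = -1.36 * (-1.74)^2 ≈ -4.12
i=3: S_3 = -1.36 * (-1.74)^3 ≈ 7.16
i=4: S_4 = -1.36 * (-1.74)^4 ≈ -12.47
i=5: S_5 = -1.36 * (-1.74)^5 ≈ 21.69
The first 6 terms are: [-1.36, 2.37, -4.12, 7.16, -12.47, 21.69]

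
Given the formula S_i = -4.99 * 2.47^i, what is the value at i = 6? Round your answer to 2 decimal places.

S_6 = -4.99 * 2.47^6 ≈ -4.99 * 227.0815 ≈ -1133.14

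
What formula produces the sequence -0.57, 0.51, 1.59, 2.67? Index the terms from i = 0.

Check differences: 0.51 - -0.57 = 1.08
1.59 - 0.51 = 1.08
Common difference d = 1.08.
First term a = -0.57.
Formula: S_i = -0.57 + 1.08*i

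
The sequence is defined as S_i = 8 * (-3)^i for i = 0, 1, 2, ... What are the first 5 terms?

This is a geometric sequence.
i=0: S_0 = 8 * (-3)^0 = 8
i=1: S_1 = 8 * (-3)^1 = -24
i=2: S_2 = 8 * (-3)^2 = 72
i=3: S_3 = 8 * (-3)^3 = -216
i=4: S_4 = 8 * (-3)^4 = 648
The first 5 terms are: [8, -24, 72, -216, 648]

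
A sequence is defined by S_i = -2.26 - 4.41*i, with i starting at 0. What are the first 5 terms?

This is an arithmetic sequence.
i=0: S_0 = -2.26 + -4.41*0 = -2.26
i=1: S_1 = -2.26 + -4.41*1 = -6.67
i=2: S_2 = -2.26 + -4.41*2 = -11.08
i=3: S_3 = -2.26 + -4.41*3 = -15.49
i=4: S_4 = -2.26 + -4.41*4 = -19.9
The first 5 terms are: [-2.26, -6.67, -11.08, -15.49, -19.9]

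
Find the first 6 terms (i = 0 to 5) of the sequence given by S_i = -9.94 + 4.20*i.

This is an arithmetic sequence.
i=0: S_0 = -9.94 + 4.2*0 = -9.94
i=1: S_1 = -9.94 + 4.2*1 = -5.74
i=2: S_2 = -9.94 + 4.2*2 = -1.54
i=3: S_3 = -9.94 + 4.2*3 = 2.66
i=4: S_4 = -9.94 + 4.2*4 = 6.86
i=5: S_5 = -9.94 + 4.2*5 = 11.06
The first 6 terms are: [-9.94, -5.74, -1.54, 2.66, 6.86, 11.06]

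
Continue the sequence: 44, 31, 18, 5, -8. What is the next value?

Differences: 31 - 44 = -13
This is an arithmetic sequence with common difference d = -13.
Next term = -8 + -13 = -21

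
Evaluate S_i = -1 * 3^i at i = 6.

S_6 = -1 * 3^6 = -1 * 729 = -729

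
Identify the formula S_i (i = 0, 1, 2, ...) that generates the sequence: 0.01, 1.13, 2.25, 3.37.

Check differences: 1.13 - 0.01 = 1.12
2.25 - 1.13 = 1.12
Common difference d = 1.12.
First term a = 0.01.
Formula: S_i = 0.01 + 1.12*i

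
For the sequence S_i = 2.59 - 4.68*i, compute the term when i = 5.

S_5 = 2.59 + -4.68*5 = 2.59 + -23.4 = -20.81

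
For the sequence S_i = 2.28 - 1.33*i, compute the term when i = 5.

S_5 = 2.28 + -1.33*5 = 2.28 + -6.65 = -4.37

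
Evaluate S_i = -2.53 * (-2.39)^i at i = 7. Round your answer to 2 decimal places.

S_7 = -2.53 * (-2.39)^7 ≈ -2.53 * -445.436 ≈ 1126.95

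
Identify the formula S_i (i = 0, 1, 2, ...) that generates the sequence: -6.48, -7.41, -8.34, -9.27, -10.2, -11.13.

Check differences: -7.41 - -6.48 = -0.93
-8.34 - -7.41 = -0.93
Common difference d = -0.93.
First term a = -6.48.
Formula: S_i = -6.48 - 0.93*i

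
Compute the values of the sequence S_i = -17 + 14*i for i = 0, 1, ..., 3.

This is an arithmetic sequence.
i=0: S_0 = -17 + 14*0 = -17
i=1: S_1 = -17 + 14*1 = -3
i=2: S_2 = -17 + 14*2 = 11
i=3: S_3 = -17 + 14*3 = 25
The first 4 terms are: [-17, -3, 11, 25]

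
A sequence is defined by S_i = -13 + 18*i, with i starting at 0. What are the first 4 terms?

This is an arithmetic sequence.
i=0: S_0 = -13 + 18*0 = -13
i=1: S_1 = -13 + 18*1 = 5
i=2: S_2 = -13 + 18*2 = 23
i=3: S_3 = -13 + 18*3 = 41
The first 4 terms are: [-13, 5, 23, 41]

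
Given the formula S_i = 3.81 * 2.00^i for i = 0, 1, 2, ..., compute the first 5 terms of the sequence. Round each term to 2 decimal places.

This is a geometric sequence.
i=0: S_0 = 3.81 * 2.0^0 = 3.81
i=1: S_1 = 3.81 * 2.0^1 = 7.62
i=2: S_2 = 3.81 * 2.0^2 = 15.24
i=3: S_3 = 3.81 * 2.0^3 = 30.48
i=4: S_4 = 3.81 * 2.0^4 = 60.96
The first 5 terms are: [3.81, 7.62, 15.24, 30.48, 60.96]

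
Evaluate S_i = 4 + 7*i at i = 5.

S_5 = 4 + 7*5 = 4 + 35 = 39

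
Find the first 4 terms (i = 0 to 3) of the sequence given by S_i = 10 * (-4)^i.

This is a geometric sequence.
i=0: S_0 = 10 * (-4)^0 = 10
i=1: S_1 = 10 * (-4)^1 = -40
i=2: S_2 = 10 * (-4)^2 = 160
i=3: S_3 = 10 * (-4)^3 = -640
The first 4 terms are: [10, -40, 160, -640]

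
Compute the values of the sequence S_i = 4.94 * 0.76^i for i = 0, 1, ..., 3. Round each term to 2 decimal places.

This is a geometric sequence.
i=0: S_0 = 4.94 * 0.76^0 = 4.94
i=1: S_1 = 4.94 * 0.76^1 ≈ 3.75
i=2: S_2 = 4.94 * 0.76^2 ≈ 2.85
i=3: S_3 = 4.94 * 0.76^3 ≈ 2.17
The first 4 terms are: [4.94, 3.75, 2.85, 2.17]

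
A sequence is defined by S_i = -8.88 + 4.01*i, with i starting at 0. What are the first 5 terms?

This is an arithmetic sequence.
i=0: S_0 = -8.88 + 4.01*0 = -8.88
i=1: S_1 = -8.88 + 4.01*1 = -4.87
i=2: S_2 = -8.88 + 4.01*2 = -0.86
i=3: S_3 = -8.88 + 4.01*3 = 3.15
i=4: S_4 = -8.88 + 4.01*4 = 7.16
The first 5 terms are: [-8.88, -4.87, -0.86, 3.15, 7.16]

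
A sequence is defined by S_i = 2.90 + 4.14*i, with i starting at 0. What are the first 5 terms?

This is an arithmetic sequence.
i=0: S_0 = 2.9 + 4.14*0 = 2.9
i=1: S_1 = 2.9 + 4.14*1 = 7.04
i=2: S_2 = 2.9 + 4.14*2 = 11.18
i=3: S_3 = 2.9 + 4.14*3 = 15.32
i=4: S_4 = 2.9 + 4.14*4 = 19.46
The first 5 terms are: [2.9, 7.04, 11.18, 15.32, 19.46]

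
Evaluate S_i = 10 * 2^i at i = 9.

S_9 = 10 * 2^9 = 10 * 512 = 5120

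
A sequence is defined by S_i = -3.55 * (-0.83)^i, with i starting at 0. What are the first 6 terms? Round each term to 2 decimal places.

This is a geometric sequence.
i=0: S_0 = -3.55 * (-0.83)^0 = -3.55
i=1: S_1 = -3.55 * (-0.83)^1 ≈ 2.95
i=2: S_2 = -3.55 * (-0.83)^2 ≈ -2.45
i=3: S_3 = -3.55 * (-0.83)^3 ≈ 2.03
i=4: S_4 = -3.55 * (-0.83)^4 ≈ -1.68
i=5: S_5 = -3.55 * (-0.83)^5 ≈ 1.4
The first 6 terms are: [-3.55, 2.95, -2.45, 2.03, -1.68, 1.4]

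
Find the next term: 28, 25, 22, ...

Differences: 25 - 28 = -3
This is an arithmetic sequence with common difference d = -3.
Next term = 22 + -3 = 19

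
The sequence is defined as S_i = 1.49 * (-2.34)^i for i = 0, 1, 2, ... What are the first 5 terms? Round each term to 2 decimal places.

This is a geometric sequence.
i=0: S_0 = 1.49 * (-2.34)^0 = 1.49
i=1: S_1 = 1.49 * (-2.34)^1 ≈ -3.49
i=2: S_2 = 1.49 * (-2.34)^2 ≈ 8.16
i=3: S_3 = 1.49 * (-2.34)^3 ≈ -19.09
i=4: S_4 = 1.49 * (-2.34)^4 ≈ 44.67
The first 5 terms are: [1.49, -3.49, 8.16, -19.09, 44.67]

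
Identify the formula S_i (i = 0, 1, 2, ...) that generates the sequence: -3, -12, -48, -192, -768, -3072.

Check ratios: -12 / -3 = 4.0
Common ratio r = 4.
First term a = -3.
Formula: S_i = -3 * 4^i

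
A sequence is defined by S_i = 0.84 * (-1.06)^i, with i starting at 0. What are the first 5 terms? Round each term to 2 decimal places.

This is a geometric sequence.
i=0: S_0 = 0.84 * (-1.06)^0 = 0.84
i=1: S_1 = 0.84 * (-1.06)^1 ≈ -0.89
i=2: S_2 = 0.84 * (-1.06)^2 ≈ 0.94
i=3: S_3 = 0.84 * (-1.06)^3 ≈ -1.0
i=4: S_4 = 0.84 * (-1.06)^4 ≈ 1.06
The first 5 terms are: [0.84, -0.89, 0.94, -1.0, 1.06]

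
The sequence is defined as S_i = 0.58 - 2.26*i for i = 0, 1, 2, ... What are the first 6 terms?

This is an arithmetic sequence.
i=0: S_0 = 0.58 + -2.26*0 = 0.58
i=1: S_1 = 0.58 + -2.26*1 = -1.68
i=2: S_2 = 0.58 + -2.26*2 = -3.94
i=3: S_3 = 0.58 + -2.26*3 = -6.2
i=4: S_4 = 0.58 + -2.26*4 = -8.46
i=5: S_5 = 0.58 + -2.26*5 = -10.72
The first 6 terms are: [0.58, -1.68, -3.94, -6.2, -8.46, -10.72]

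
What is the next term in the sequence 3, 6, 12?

Ratios: 6 / 3 = 2.0
This is a geometric sequence with common ratio r = 2.
Next term = 12 * 2 = 24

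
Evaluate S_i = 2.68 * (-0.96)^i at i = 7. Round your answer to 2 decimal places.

S_7 = 2.68 * (-0.96)^7 ≈ 2.68 * -0.7514 ≈ -2.01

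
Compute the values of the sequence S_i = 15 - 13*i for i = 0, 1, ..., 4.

This is an arithmetic sequence.
i=0: S_0 = 15 + -13*0 = 15
i=1: S_1 = 15 + -13*1 = 2
i=2: S_2 = 15 + -13*2 = -11
i=3: S_3 = 15 + -13*3 = -24
i=4: S_4 = 15 + -13*4 = -37
The first 5 terms are: [15, 2, -11, -24, -37]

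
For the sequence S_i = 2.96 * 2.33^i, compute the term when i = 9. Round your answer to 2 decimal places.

S_9 = 2.96 * 2.33^9 ≈ 2.96 * 2023.9664 ≈ 5990.94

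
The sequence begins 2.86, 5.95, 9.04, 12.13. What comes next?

Differences: 5.95 - 2.86 = 3.09
This is an arithmetic sequence with common difference d = 3.09.
Next term = 12.13 + 3.09 = 15.22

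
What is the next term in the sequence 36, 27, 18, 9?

Differences: 27 - 36 = -9
This is an arithmetic sequence with common difference d = -9.
Next term = 9 + -9 = 0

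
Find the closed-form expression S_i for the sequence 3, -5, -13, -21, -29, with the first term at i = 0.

Check differences: -5 - 3 = -8
-13 - -5 = -8
Common difference d = -8.
First term a = 3.
Formula: S_i = 3 - 8*i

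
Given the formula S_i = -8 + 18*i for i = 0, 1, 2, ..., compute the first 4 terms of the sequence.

This is an arithmetic sequence.
i=0: S_0 = -8 + 18*0 = -8
i=1: S_1 = -8 + 18*1 = 10
i=2: S_2 = -8 + 18*2 = 28
i=3: S_3 = -8 + 18*3 = 46
The first 4 terms are: [-8, 10, 28, 46]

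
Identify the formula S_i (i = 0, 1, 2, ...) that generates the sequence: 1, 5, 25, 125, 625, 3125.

Check ratios: 5 / 1 = 5.0
Common ratio r = 5.
First term a = 1.
Formula: S_i = 1 * 5^i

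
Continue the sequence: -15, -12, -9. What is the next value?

Differences: -12 - -15 = 3
This is an arithmetic sequence with common difference d = 3.
Next term = -9 + 3 = -6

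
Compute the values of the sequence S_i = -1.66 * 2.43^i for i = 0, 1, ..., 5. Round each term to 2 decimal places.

This is a geometric sequence.
i=0: S_0 = -1.66 * 2.43^0 = -1.66
i=1: S_1 = -1.66 * 2.43^1 ≈ -4.03
i=2: S_2 = -1.66 * 2.43^2 ≈ -9.8
i=3: S_3 = -1.66 * 2.43^3 ≈ -23.82
i=4: S_4 = -1.66 * 2.43^4 ≈ -57.88
i=5: S_5 = -1.66 * 2.43^5 ≈ -140.65
The first 6 terms are: [-1.66, -4.03, -9.8, -23.82, -57.88, -140.65]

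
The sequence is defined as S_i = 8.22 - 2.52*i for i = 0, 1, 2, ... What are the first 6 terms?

This is an arithmetic sequence.
i=0: S_0 = 8.22 + -2.52*0 = 8.22
i=1: S_1 = 8.22 + -2.52*1 = 5.7
i=2: S_2 = 8.22 + -2.52*2 = 3.18
i=3: S_3 = 8.22 + -2.52*3 = 0.66
i=4: S_4 = 8.22 + -2.52*4 = -1.86
i=5: S_5 = 8.22 + -2.52*5 = -4.38
The first 6 terms are: [8.22, 5.7, 3.18, 0.66, -1.86, -4.38]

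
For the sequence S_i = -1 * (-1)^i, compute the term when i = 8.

S_8 = -1 * (-1)^8 = -1 * 1 = -1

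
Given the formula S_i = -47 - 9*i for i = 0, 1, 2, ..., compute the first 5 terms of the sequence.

This is an arithmetic sequence.
i=0: S_0 = -47 + -9*0 = -47
i=1: S_1 = -47 + -9*1 = -56
i=2: S_2 = -47 + -9*2 = -65
i=3: S_3 = -47 + -9*3 = -74
i=4: S_4 = -47 + -9*4 = -83
The first 5 terms are: [-47, -56, -65, -74, -83]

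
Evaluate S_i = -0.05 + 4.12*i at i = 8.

S_8 = -0.05 + 4.12*8 = -0.05 + 32.96 = 32.91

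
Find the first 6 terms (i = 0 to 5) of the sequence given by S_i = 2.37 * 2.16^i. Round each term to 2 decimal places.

This is a geometric sequence.
i=0: S_0 = 2.37 * 2.16^0 = 2.37
i=1: S_1 = 2.37 * 2.16^1 ≈ 5.12
i=2: S_2 = 2.37 * 2.16^2 ≈ 11.06
i=3: S_3 = 2.37 * 2.16^3 ≈ 23.88
i=4: S_4 = 2.37 * 2.16^4 ≈ 51.59
i=5: S_5 = 2.37 * 2.16^5 ≈ 111.43
The first 6 terms are: [2.37, 5.12, 11.06, 23.88, 51.59, 111.43]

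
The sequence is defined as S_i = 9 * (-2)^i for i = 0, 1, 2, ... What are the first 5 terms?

This is a geometric sequence.
i=0: S_0 = 9 * (-2)^0 = 9
i=1: S_1 = 9 * (-2)^1 = -18
i=2: S_2 = 9 * (-2)^2 = 36
i=3: S_3 = 9 * (-2)^3 = -72
i=4: S_4 = 9 * (-2)^4 = 144
The first 5 terms are: [9, -18, 36, -72, 144]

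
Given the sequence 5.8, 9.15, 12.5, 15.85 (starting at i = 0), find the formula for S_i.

Check differences: 9.15 - 5.8 = 3.35
12.5 - 9.15 = 3.35
Common difference d = 3.35.
First term a = 5.8.
Formula: S_i = 5.80 + 3.35*i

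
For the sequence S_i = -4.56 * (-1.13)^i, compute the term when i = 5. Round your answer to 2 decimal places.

S_5 = -4.56 * (-1.13)^5 ≈ -4.56 * -1.8424 ≈ 8.4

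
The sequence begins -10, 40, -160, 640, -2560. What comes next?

Ratios: 40 / -10 = -4.0
This is a geometric sequence with common ratio r = -4.
Next term = -2560 * -4 = 10240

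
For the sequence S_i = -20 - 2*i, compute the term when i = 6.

S_6 = -20 + -2*6 = -20 + -12 = -32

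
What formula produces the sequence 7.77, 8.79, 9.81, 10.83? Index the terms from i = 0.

Check differences: 8.79 - 7.77 = 1.02
9.81 - 8.79 = 1.02
Common difference d = 1.02.
First term a = 7.77.
Formula: S_i = 7.77 + 1.02*i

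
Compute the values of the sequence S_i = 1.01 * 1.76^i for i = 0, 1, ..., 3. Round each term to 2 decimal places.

This is a geometric sequence.
i=0: S_0 = 1.01 * 1.76^0 = 1.01
i=1: S_1 = 1.01 * 1.76^1 ≈ 1.78
i=2: S_2 = 1.01 * 1.76^2 ≈ 3.13
i=3: S_3 = 1.01 * 1.76^3 ≈ 5.51
The first 4 terms are: [1.01, 1.78, 3.13, 5.51]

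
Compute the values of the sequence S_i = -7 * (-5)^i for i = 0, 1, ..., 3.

This is a geometric sequence.
i=0: S_0 = -7 * (-5)^0 = -7
i=1: S_1 = -7 * (-5)^1 = 35
i=2: S_2 = -7 * (-5)^2 = -175
i=3: S_3 = -7 * (-5)^3 = 875
The first 4 terms are: [-7, 35, -175, 875]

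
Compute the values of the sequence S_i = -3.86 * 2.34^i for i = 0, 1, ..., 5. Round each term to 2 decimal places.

This is a geometric sequence.
i=0: S_0 = -3.86 * 2.34^0 = -3.86
i=1: S_1 = -3.86 * 2.34^1 ≈ -9.03
i=2: S_2 = -3.86 * 2.34^2 ≈ -21.14
i=3: S_3 = -3.86 * 2.34^3 ≈ -49.46
i=4: S_4 = -3.86 * 2.34^4 ≈ -115.73
i=5: S_5 = -3.86 * 2.34^5 ≈ -270.81
The first 6 terms are: [-3.86, -9.03, -21.14, -49.46, -115.73, -270.81]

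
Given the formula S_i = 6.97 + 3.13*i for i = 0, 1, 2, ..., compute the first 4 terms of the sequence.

This is an arithmetic sequence.
i=0: S_0 = 6.97 + 3.13*0 = 6.97
i=1: S_1 = 6.97 + 3.13*1 = 10.1
i=2: S_2 = 6.97 + 3.13*2 = 13.23
i=3: S_3 = 6.97 + 3.13*3 = 16.36
The first 4 terms are: [6.97, 10.1, 13.23, 16.36]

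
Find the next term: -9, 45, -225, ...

Ratios: 45 / -9 = -5.0
This is a geometric sequence with common ratio r = -5.
Next term = -225 * -5 = 1125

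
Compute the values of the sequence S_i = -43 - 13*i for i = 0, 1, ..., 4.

This is an arithmetic sequence.
i=0: S_0 = -43 + -13*0 = -43
i=1: S_1 = -43 + -13*1 = -56
i=2: S_2 = -43 + -13*2 = -69
i=3: S_3 = -43 + -13*3 = -82
i=4: S_4 = -43 + -13*4 = -95
The first 5 terms are: [-43, -56, -69, -82, -95]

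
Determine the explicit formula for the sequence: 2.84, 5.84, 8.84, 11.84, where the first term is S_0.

Check differences: 5.84 - 2.84 = 3.0
8.84 - 5.84 = 3.0
Common difference d = 3.0.
First term a = 2.84.
Formula: S_i = 2.84 + 3.00*i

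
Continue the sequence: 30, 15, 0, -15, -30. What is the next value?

Differences: 15 - 30 = -15
This is an arithmetic sequence with common difference d = -15.
Next term = -30 + -15 = -45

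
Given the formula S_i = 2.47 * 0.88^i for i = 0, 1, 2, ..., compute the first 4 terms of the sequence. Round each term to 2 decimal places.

This is a geometric sequence.
i=0: S_0 = 2.47 * 0.88^0 = 2.47
i=1: S_1 = 2.47 * 0.88^1 ≈ 2.17
i=2: S_2 = 2.47 * 0.88^2 ≈ 1.91
i=3: S_3 = 2.47 * 0.88^3 ≈ 1.68
The first 4 terms are: [2.47, 2.17, 1.91, 1.68]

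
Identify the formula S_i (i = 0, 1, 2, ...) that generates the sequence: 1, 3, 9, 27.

Check ratios: 3 / 1 = 3.0
Common ratio r = 3.
First term a = 1.
Formula: S_i = 1 * 3^i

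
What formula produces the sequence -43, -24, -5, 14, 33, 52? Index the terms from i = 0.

Check differences: -24 - -43 = 19
-5 - -24 = 19
Common difference d = 19.
First term a = -43.
Formula: S_i = -43 + 19*i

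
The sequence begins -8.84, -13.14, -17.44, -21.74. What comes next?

Differences: -13.14 - -8.84 = -4.3
This is an arithmetic sequence with common difference d = -4.3.
Next term = -21.74 + -4.3 = -26.04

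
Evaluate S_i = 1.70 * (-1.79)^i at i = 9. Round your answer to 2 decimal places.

S_9 = 1.7 * (-1.79)^9 ≈ 1.7 * -188.6589 ≈ -320.72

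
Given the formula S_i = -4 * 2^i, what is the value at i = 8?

S_8 = -4 * 2^8 = -4 * 256 = -1024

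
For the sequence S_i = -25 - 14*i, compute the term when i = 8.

S_8 = -25 + -14*8 = -25 + -112 = -137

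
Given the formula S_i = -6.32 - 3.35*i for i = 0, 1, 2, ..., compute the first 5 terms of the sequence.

This is an arithmetic sequence.
i=0: S_0 = -6.32 + -3.35*0 = -6.32
i=1: S_1 = -6.32 + -3.35*1 = -9.67
i=2: S_2 = -6.32 + -3.35*2 = -13.02
i=3: S_3 = -6.32 + -3.35*3 = -16.37
i=4: S_4 = -6.32 + -3.35*4 = -19.72
The first 5 terms are: [-6.32, -9.67, -13.02, -16.37, -19.72]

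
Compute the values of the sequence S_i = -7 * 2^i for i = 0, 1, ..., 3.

This is a geometric sequence.
i=0: S_0 = -7 * 2^0 = -7
i=1: S_1 = -7 * 2^1 = -14
i=2: S_2 = -7 * 2^2 = -28
i=3: S_3 = -7 * 2^3 = -56
The first 4 terms are: [-7, -14, -28, -56]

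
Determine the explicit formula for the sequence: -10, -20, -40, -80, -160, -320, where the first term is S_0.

Check ratios: -20 / -10 = 2.0
Common ratio r = 2.
First term a = -10.
Formula: S_i = -10 * 2^i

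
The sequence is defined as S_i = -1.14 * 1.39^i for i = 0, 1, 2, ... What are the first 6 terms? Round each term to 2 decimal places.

This is a geometric sequence.
i=0: S_0 = -1.14 * 1.39^0 = -1.14
i=1: S_1 = -1.14 * 1.39^1 ≈ -1.58
i=2: S_2 = -1.14 * 1.39^2 ≈ -2.2
i=3: S_3 = -1.14 * 1.39^3 ≈ -3.06
i=4: S_4 = -1.14 * 1.39^4 ≈ -4.26
i=5: S_5 = -1.14 * 1.39^5 ≈ -5.92
The first 6 terms are: [-1.14, -1.58, -2.2, -3.06, -4.26, -5.92]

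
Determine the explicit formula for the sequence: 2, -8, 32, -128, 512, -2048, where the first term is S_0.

Check ratios: -8 / 2 = -4.0
Common ratio r = -4.
First term a = 2.
Formula: S_i = 2 * (-4)^i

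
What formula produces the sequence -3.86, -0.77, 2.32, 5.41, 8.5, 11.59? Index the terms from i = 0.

Check differences: -0.77 - -3.86 = 3.09
2.32 - -0.77 = 3.09
Common difference d = 3.09.
First term a = -3.86.
Formula: S_i = -3.86 + 3.09*i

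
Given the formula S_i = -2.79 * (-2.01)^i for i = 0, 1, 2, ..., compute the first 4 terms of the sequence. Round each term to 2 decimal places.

This is a geometric sequence.
i=0: S_0 = -2.79 * (-2.01)^0 = -2.79
i=1: S_1 = -2.79 * (-2.01)^1 ≈ 5.61
i=2: S_2 = -2.79 * (-2.01)^2 ≈ -11.27
i=3: S_3 = -2.79 * (-2.01)^3 ≈ 22.66
The first 4 terms are: [-2.79, 5.61, -11.27, 22.66]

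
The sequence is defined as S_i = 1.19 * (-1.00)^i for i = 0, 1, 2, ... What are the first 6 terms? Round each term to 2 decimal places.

This is a geometric sequence.
i=0: S_0 = 1.19 * (-1.0)^0 = 1.19
i=1: S_1 = 1.19 * (-1.0)^1 = -1.19
i=2: S_2 = 1.19 * (-1.0)^2 = 1.19
i=3: S_3 = 1.19 * (-1.0)^3 = -1.19
i=4: S_4 = 1.19 * (-1.0)^4 = 1.19
i=5: S_5 = 1.19 * (-1.0)^5 = -1.19
The first 6 terms are: [1.19, -1.19, 1.19, -1.19, 1.19, -1.19]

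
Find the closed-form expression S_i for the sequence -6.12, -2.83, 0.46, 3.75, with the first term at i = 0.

Check differences: -2.83 - -6.12 = 3.29
0.46 - -2.83 = 3.29
Common difference d = 3.29.
First term a = -6.12.
Formula: S_i = -6.12 + 3.29*i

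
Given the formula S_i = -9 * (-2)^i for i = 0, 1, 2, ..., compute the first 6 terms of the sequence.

This is a geometric sequence.
i=0: S_0 = -9 * (-2)^0 = -9
i=1: S_1 = -9 * (-2)^1 = 18
i=2: S_2 = -9 * (-2)^2 = -36
i=3: S_3 = -9 * (-2)^3 = 72
i=4: S_4 = -9 * (-2)^4 = -144
i=5: S_5 = -9 * (-2)^5 = 288
The first 6 terms are: [-9, 18, -36, 72, -144, 288]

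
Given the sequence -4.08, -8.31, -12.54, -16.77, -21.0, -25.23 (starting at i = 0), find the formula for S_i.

Check differences: -8.31 - -4.08 = -4.23
-12.54 - -8.31 = -4.23
Common difference d = -4.23.
First term a = -4.08.
Formula: S_i = -4.08 - 4.23*i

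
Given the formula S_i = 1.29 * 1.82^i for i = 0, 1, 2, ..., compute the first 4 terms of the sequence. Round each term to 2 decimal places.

This is a geometric sequence.
i=0: S_0 = 1.29 * 1.82^0 = 1.29
i=1: S_1 = 1.29 * 1.82^1 ≈ 2.35
i=2: S_2 = 1.29 * 1.82^2 ≈ 4.27
i=3: S_3 = 1.29 * 1.82^3 ≈ 7.78
The first 4 terms are: [1.29, 2.35, 4.27, 7.78]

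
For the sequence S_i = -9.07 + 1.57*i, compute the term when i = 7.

S_7 = -9.07 + 1.57*7 = -9.07 + 10.99 = 1.92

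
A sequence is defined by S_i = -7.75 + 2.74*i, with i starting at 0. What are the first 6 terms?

This is an arithmetic sequence.
i=0: S_0 = -7.75 + 2.74*0 = -7.75
i=1: S_1 = -7.75 + 2.74*1 = -5.01
i=2: S_2 = -7.75 + 2.74*2 = -2.27
i=3: S_3 = -7.75 + 2.74*3 = 0.47
i=4: S_4 = -7.75 + 2.74*4 = 3.21
i=5: S_5 = -7.75 + 2.74*5 = 5.95
The first 6 terms are: [-7.75, -5.01, -2.27, 0.47, 3.21, 5.95]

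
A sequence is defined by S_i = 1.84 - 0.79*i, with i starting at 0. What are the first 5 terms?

This is an arithmetic sequence.
i=0: S_0 = 1.84 + -0.79*0 = 1.84
i=1: S_1 = 1.84 + -0.79*1 = 1.05
i=2: S_2 = 1.84 + -0.79*2 = 0.26
i=3: S_3 = 1.84 + -0.79*3 = -0.53
i=4: S_4 = 1.84 + -0.79*4 = -1.32
The first 5 terms are: [1.84, 1.05, 0.26, -0.53, -1.32]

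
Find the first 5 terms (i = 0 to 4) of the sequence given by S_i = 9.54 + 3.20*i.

This is an arithmetic sequence.
i=0: S_0 = 9.54 + 3.2*0 = 9.54
i=1: S_1 = 9.54 + 3.2*1 = 12.74
i=2: S_2 = 9.54 + 3.2*2 = 15.94
i=3: S_3 = 9.54 + 3.2*3 = 19.14
i=4: S_4 = 9.54 + 3.2*4 = 22.34
The first 5 terms are: [9.54, 12.74, 15.94, 19.14, 22.34]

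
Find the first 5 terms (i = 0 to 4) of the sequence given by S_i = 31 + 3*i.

This is an arithmetic sequence.
i=0: S_0 = 31 + 3*0 = 31
i=1: S_1 = 31 + 3*1 = 34
i=2: S_2 = 31 + 3*2 = 37
i=3: S_3 = 31 + 3*3 = 40
i=4: S_4 = 31 + 3*4 = 43
The first 5 terms are: [31, 34, 37, 40, 43]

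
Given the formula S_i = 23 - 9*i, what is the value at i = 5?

S_5 = 23 + -9*5 = 23 + -45 = -22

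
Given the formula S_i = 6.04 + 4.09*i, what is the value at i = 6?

S_6 = 6.04 + 4.09*6 = 6.04 + 24.54 = 30.58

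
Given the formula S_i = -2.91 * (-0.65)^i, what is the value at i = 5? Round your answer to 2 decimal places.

S_5 = -2.91 * (-0.65)^5 ≈ -2.91 * -0.116 ≈ 0.34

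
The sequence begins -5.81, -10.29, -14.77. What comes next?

Differences: -10.29 - -5.81 = -4.48
This is an arithmetic sequence with common difference d = -4.48.
Next term = -14.77 + -4.48 = -19.25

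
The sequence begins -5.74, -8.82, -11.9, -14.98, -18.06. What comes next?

Differences: -8.82 - -5.74 = -3.08
This is an arithmetic sequence with common difference d = -3.08.
Next term = -18.06 + -3.08 = -21.14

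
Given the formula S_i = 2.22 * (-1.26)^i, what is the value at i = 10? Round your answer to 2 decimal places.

S_10 = 2.22 * (-1.26)^10 ≈ 2.22 * 10.0857 ≈ 22.39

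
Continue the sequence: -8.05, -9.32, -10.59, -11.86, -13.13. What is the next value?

Differences: -9.32 - -8.05 = -1.27
This is an arithmetic sequence with common difference d = -1.27.
Next term = -13.13 + -1.27 = -14.4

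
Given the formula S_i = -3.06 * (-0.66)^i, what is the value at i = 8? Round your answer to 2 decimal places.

S_8 = -3.06 * (-0.66)^8 ≈ -3.06 * 0.036 ≈ -0.11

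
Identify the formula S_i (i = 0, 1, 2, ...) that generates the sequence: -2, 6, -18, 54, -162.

Check ratios: 6 / -2 = -3.0
Common ratio r = -3.
First term a = -2.
Formula: S_i = -2 * (-3)^i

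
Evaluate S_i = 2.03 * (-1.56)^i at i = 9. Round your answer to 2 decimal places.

S_9 = 2.03 * (-1.56)^9 ≈ 2.03 * -54.7169 ≈ -111.08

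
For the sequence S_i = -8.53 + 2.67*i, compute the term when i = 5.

S_5 = -8.53 + 2.67*5 = -8.53 + 13.35 = 4.82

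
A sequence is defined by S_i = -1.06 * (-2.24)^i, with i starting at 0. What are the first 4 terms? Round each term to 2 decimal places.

This is a geometric sequence.
i=0: S_0 = -1.06 * (-2.24)^0 = -1.06
i=1: S_1 = -1.06 * (-2.24)^1 ≈ 2.37
i=2: S_2 = -1.06 * (-2.24)^2 ≈ -5.32
i=3: S_3 = -1.06 * (-2.24)^3 ≈ 11.91
The first 4 terms are: [-1.06, 2.37, -5.32, 11.91]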